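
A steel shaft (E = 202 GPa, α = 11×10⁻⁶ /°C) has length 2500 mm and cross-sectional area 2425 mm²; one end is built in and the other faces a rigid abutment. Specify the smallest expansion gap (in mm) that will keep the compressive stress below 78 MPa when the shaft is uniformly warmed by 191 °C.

Free expansion if unrestrained: δ_free = αΔT L = 11×10⁻⁶ × 191 × 2500 = 5.253 mm.
At the allowable stress the elastic shortening the wall may impose is σL/E = 78 × 2500 / (202×10³) = 0.9653 mm.
So the gap has to take up the difference, g_min = δ_free − σL/E = 5.253 − 0.9653 = 4.287 mm.

g ≈ 4.29 mm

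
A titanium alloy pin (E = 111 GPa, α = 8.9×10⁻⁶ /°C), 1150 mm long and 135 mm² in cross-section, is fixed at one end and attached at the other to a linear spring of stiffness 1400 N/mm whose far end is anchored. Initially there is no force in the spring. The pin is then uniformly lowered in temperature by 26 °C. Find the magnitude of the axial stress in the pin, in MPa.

If the spring were absent the pin would shorten by αΔT L = 8.9×10⁻⁶ × 26 × 1150 = 0.2661 mm.
With a force P in the spring, the elastic change of the pin is PL/(AE) and that of the spring is P/k; compatibility requires their sum to equal δ_free.
P [ L/(AE) + 1/k ] = δ_free → P [ 1150/(135×111×10³) + 1/(1400) ] = 0.2661.
P = 0.2661 / 0.000791 = 336.4 N.
σ = P/A = 336.4/135 = 2.492 MPa.

σ ≈ 2.49 MPa (tensile)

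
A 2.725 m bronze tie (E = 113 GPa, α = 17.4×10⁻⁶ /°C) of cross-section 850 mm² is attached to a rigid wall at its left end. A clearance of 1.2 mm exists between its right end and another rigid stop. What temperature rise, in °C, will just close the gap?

ΔT ≈ 25.3 °C

The gap closes when αΔT L = 1.2 mm, since the tie is still unstressed at that instant.
So ΔT = g/(αL) = 1.2/(17.4×10⁻⁶ × 2725) = 25.31 °C.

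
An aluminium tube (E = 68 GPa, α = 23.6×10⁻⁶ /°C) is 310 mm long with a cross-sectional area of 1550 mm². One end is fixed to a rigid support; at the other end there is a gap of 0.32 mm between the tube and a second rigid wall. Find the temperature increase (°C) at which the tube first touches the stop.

The gap closes when αΔT L = 0.32 mm, since the tube is still unstressed at that instant.
ΔT = 0.32 / (23.6×10⁻⁶ × 310) = 43.74 °C.

ΔT ≈ 43.7 °C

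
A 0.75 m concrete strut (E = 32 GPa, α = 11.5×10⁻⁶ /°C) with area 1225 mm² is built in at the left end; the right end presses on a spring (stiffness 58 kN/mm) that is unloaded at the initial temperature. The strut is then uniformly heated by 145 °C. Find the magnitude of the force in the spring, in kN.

Free thermal expansion: δ_free = αΔT L = 11.5×10⁻⁶ × 145 × 750 = 1.251 mm.
With a force P in the spring, the elastic change of the strut is PL/(AE) and that of the spring is P/k; compatibility requires their sum to equal δ_free.
So P = δ_free / [L/(AE) + 1/k] = 1.251 / [ 750/(1225×32×10³) + 1/(58×10³) ].
P = 1.251 / 3.637×10⁻⁵ = 34380 N.

P ≈ 34.4 kN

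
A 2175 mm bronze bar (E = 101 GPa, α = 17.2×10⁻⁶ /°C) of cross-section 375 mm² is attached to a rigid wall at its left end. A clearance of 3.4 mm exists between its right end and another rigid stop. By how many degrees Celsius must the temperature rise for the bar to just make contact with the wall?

ΔT ≈ 90.9 °C

Contact occurs when the free expansion equals the gap: αΔT L = 3.4 mm.
ΔT = 3.4 / (17.2×10⁻⁶ × 2175) = 90.88 °C.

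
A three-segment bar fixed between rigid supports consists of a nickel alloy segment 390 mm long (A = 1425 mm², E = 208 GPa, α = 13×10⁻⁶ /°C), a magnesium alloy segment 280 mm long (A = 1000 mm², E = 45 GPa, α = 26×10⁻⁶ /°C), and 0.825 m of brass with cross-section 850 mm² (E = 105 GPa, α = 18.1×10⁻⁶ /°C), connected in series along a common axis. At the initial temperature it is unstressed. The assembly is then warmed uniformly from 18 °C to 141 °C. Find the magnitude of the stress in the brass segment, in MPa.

With the walls removed the bar would change length by δ_free = Σ αᵢΔT Lᵢ = 13×10⁻⁶×123×390 + 26×10⁻⁶×123×280 + 18.1×10⁻⁶×123×825 = 3.356 mm.
The walls prevent any net length change, so an axial force P (same in every segment) develops. Compatibility: P · Σ Lᵢ/(AᵢEᵢ) = δ_free.
The series flexibility is Σ Lᵢ/(AᵢEᵢ) = 390/(1425×208×10³) + 280/(1000×45×10³) + 825/(850×105×10³) = 1.678×10⁻⁵ mm/N.
P = 3.356 / 1.678×10⁻⁵ = 200000 N = 200 kN, compressive.
σ_{brass} = P / A = 200000 / 850 = 235.3 MPa.

σ ≈ 235 MPa (compressive)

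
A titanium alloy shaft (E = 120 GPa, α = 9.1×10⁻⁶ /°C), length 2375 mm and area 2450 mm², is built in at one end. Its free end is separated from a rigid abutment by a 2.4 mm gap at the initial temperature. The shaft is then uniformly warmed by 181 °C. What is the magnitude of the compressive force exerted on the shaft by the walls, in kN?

Free thermal elongation = αΔT L = 9.1×10⁻⁶ × 181 × 2375 = 3.912 mm.
The gap closes (δ_free > 2.4 mm) and the wall then resists a further 3.912 − 2.4 = 1.512 mm of expansion.
Compatibility: PL/(AE) = 1.512 mm, so σ = P/A = E × (1.512/2375) = 76.39 MPa.
Force on the wall = σA = 76.39 × 2450 mm² = 187.2 kN.

P ≈ 187 kN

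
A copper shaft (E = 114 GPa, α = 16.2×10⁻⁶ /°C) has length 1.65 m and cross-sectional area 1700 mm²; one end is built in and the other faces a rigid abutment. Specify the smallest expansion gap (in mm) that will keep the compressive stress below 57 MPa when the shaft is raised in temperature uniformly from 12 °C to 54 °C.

Free expansion if unrestrained: δ_free = αΔT L = 16.2×10⁻⁶ × 42 × 1650 = 1.123 mm.
A stress of 57 MPa corresponds to the wall pushing the shaft back by σL/E = 57×1650/(114×10³) = 0.825 mm.
So the gap has to take up the difference, g_min = δ_free − σL/E = 1.123 − 0.825 = 0.2977 mm.

g ≈ 0.298 mm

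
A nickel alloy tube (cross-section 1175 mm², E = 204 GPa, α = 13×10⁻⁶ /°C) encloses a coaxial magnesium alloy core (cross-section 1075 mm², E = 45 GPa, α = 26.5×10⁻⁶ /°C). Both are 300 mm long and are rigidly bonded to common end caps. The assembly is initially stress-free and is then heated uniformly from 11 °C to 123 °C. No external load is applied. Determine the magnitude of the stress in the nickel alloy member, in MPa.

Equilibrium of a rigid end plate with no external load gives equal and opposite internal forces ±P in the two members. Since α_{magnesium alloy} > α_{nickel alloy}, heating drives the magnesium alloy into compression and the nickel alloy into tension.
Compatibility of the two members (thermal + elastic change equal): (α₁ − α₂)ΔT = P·[1/(A₁E₁) + 1/(A₂E₂)].
|α₁ − α₂|·ΔT = 13.5×10⁻⁶ × 112 = 0.001512.
1/(A₁E₁) + 1/(A₂E₂) = 1/(1175×204×10³) + 1/(1075×45×10³) = 2.484×10⁻⁸ N⁻¹.
So P = 0.001512 / 2.484×10⁻⁸ = 60.86 kN.
σ_{nickel alloy} = P/A₁ = 60860/1175 = 51.8 MPa, tensile.

σ ≈ 51.8 MPa (tensile)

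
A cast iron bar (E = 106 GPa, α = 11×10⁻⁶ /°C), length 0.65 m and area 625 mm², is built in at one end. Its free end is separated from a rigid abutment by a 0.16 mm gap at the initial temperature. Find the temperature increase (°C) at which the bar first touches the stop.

ΔT ≈ 22.4 °C

Contact occurs when the free expansion equals the gap: αΔT L = 0.16 mm.
So ΔT = g/(αL) = 0.16/(11×10⁻⁶ × 650) = 22.38 °C.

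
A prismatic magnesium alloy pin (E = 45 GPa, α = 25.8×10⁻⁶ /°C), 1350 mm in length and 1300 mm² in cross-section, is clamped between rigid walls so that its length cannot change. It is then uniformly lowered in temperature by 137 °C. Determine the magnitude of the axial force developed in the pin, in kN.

The ends cannot move, so σ = EαΔT = 45×10³ × 25.8×10⁻⁶ × 137 = 159.1 MPa.
Axial force P = σA = 159.1 × 1300 = 206800 N = 206.8 kN, tensile.

P ≈ 207 kN (tensile)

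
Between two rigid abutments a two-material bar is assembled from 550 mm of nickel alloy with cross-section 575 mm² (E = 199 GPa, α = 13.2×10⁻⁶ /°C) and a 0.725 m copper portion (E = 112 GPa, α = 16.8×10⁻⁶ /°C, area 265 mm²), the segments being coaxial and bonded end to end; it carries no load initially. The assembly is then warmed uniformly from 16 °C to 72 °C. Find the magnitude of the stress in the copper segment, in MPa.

If the supports were absent, the total length change would be Σ αᵢΔT Lᵢ = 13.2×10⁻⁶×56×550 + 16.8×10⁻⁶×56×725 = 1.089 mm.
The rigid supports impose zero overall length change; the single axial force P common to all segments must satisfy P Σ Lᵢ/(AᵢEᵢ) = δ_free.
The series flexibility is Σ Lᵢ/(AᵢEᵢ) = 550/(575×199×10³) + 725/(265×112×10³) = 2.923×10⁻⁵ mm/N.
P = 1.089 / 2.923×10⁻⁵ = 37240 N = 37.24 kN, compressive.
σ_{copper} = P / A = 37240 / 265 = 140.5 MPa.

σ ≈ 141 MPa (compressive)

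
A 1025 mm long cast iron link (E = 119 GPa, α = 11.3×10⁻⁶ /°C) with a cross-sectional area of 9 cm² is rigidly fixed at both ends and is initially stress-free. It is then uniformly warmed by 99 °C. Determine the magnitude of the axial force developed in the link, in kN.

Full restraint means ε = 0, so the stress is σ = EαΔT = 119×10³ × 11.3×10⁻⁶ × 99 = 133.1 MPa.
Then P = σA = 133.1 × 900 mm² = 119.8 kN, compressive.

P ≈ 120 kN (compressive)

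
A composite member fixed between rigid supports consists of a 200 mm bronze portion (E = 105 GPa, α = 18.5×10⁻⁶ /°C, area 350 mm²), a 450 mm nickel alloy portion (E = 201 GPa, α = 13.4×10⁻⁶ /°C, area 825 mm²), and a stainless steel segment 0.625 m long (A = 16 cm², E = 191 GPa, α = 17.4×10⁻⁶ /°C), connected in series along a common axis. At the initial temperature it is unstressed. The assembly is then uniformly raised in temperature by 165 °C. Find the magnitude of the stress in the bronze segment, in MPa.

If the supports were absent, the total length change would be Σ αᵢΔT Lᵢ = 18.5×10⁻⁶×165×200 + 13.4×10⁻⁶×165×450 + 17.4×10⁻⁶×165×625 = 3.4 mm.
The rigid supports impose zero overall length change; the single axial force P common to all segments must satisfy P Σ Lᵢ/(AᵢEᵢ) = δ_free.
The series flexibility is Σ Lᵢ/(AᵢEᵢ) = 200/(350×105×10³) + 450/(825×201×10³) + 625/(1600×191×10³) = 1.02×10⁻⁵ mm/N.
So P = 3.4 / 1.02×10⁻⁵ = 333.3 kN, compressive.
σ_{bronze} = P / A = 333300 / 350 = 952.2 MPa.

σ ≈ 952 MPa (compressive)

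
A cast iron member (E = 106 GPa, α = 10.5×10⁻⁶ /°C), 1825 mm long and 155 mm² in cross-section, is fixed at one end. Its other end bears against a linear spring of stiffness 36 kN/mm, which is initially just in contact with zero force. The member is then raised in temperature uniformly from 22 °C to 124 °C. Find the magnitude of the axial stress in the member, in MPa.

σ ≈ 90.8 MPa (compressive)

If the spring were absent the member would lengthen by αΔT L = 10.5×10⁻⁶ × 102 × 1825 = 1.955 mm.
Let P be the compressive force at the spring. The member shortens elastically by PL/(AE) and the spring compresses by P/k; together these equal δ_free.
So P = δ_free / [L/(AE) + 1/k] = 1.955 / [ 1825/(155×106×10³) + 1/(36×10³) ].
P = 1.955 / 0.0001389 = 14080 N.
σ = P/A = 14080/155 = 90.82 MPa.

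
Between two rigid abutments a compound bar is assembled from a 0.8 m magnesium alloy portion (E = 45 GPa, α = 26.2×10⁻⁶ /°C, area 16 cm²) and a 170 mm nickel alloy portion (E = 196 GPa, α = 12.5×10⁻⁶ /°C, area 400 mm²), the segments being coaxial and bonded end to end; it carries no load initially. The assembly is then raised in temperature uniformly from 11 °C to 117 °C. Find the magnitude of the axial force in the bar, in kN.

P ≈ 184 kN (compressive)

Free thermal expansion of the whole bar: Σ αᵢΔT Lᵢ = 26.2×10⁻⁶×106×800 + 12.5×10⁻⁶×106×170 = 2.447 mm.
The walls prevent any net length change, so an axial force P (same in every segment) develops. Compatibility: P · Σ Lᵢ/(AᵢEᵢ) = δ_free.
Σ Lᵢ/(AᵢEᵢ) = 800/(1600×45×10³) + 170/(400×196×10³) = 1.328×10⁻⁵ mm/N.
Hence P = δ_free / Σ(L/AE) = 2.447/1.328×10⁻⁵ = 184.3 kN (compressive).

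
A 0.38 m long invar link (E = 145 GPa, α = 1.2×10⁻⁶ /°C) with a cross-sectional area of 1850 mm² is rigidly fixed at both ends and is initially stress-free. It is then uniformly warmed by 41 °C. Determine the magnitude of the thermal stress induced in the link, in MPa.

Because both ends are immovable the net strain is zero, and the suppressed thermal strain is αΔT = 1.2×10⁻⁶ × 41 = 49.2×10⁻⁶.
Hence σ = E·αΔT = 145×10³ × 49.2×10⁻⁶ = 7.134 MPa, compressive.

σ ≈ 7.13 MPa (compressive)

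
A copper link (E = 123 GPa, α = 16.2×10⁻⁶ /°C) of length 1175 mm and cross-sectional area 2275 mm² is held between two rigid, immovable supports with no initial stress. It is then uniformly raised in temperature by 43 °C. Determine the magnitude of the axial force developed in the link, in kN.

With zero net strain, σ = E·αΔT = 123 GPa × 16.2×10⁻⁶ × 43 = 85.68 MPa.
P = AEαΔT = 2275 × 123×10³ × 16.2×10⁻⁶ × 43 = 194.9 kN (compressive).

P ≈ 195 kN (compressive)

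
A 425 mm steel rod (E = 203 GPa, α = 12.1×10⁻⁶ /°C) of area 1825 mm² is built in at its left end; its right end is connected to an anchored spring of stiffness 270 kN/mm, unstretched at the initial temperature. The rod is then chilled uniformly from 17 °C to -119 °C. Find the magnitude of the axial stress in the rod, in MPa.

Free thermal contraction: δ_free = αΔT L = 12.1×10⁻⁶ × 136 × 425 = 0.6994 mm.
Let P be the tensile force in the spring. The rod extends elastically by PL/(AE) and the spring stretches by P/k; together these equal δ_free.
P [ L/(AE) + 1/k ] = δ_free → P [ 425/(1825×203×10³) + 1/(270×10³) ] = 0.6994.
P = 0.6994 / 4.851×10⁻⁶ = 144200 N.
σ = P/A = 144200/1825 = 79 MPa.

σ ≈ 79 MPa (tensile)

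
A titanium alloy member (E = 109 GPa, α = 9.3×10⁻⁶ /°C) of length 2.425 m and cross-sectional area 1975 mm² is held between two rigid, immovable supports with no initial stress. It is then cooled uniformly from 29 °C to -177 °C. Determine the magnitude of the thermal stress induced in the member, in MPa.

σ ≈ 209 MPa (tensile)

The supports are rigid, so the total axial strain is zero. The restrained thermal strain is ε = αΔT = 9.3×10⁻⁶ × 206 = 1915.8×10⁻⁶.
σ = EαΔT = 109×10³ × 9.3×10⁻⁶ × 206 = 208.8 MPa (tensile; the member is trying to contract).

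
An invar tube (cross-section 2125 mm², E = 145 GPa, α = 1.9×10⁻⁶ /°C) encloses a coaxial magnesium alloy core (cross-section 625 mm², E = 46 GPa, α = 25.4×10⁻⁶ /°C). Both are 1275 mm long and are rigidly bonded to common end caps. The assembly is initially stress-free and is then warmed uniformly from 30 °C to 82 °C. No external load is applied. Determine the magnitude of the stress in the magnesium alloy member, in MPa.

Equilibrium of a rigid end plate with no external load gives equal and opposite internal forces ±P in the two members. Since α_{magnesium alloy} > α_{invar}, heating drives the magnesium alloy into compression and the invar into tension.
Equating the net (thermal + elastic) strains gives |α₁ − α₂|·ΔT = P·[1/(A₁E₁) + 1/(A₂E₂)].
|α₁ − α₂|·ΔT = 23.5×10⁻⁶ × 52 = 0.001222.
1/(A₁E₁) + 1/(A₂E₂) = 1/(2125×145×10³) + 1/(625×46×10³) = 3.803×10⁻⁸ N⁻¹.
P = 0.001222 / 3.803×10⁻⁸ = 32130 N = 32.13 kN.
σ_{magnesium alloy} = P/A₂ = 32130/625 = 51.41 MPa, compressive.

σ ≈ 51.4 MPa (compressive)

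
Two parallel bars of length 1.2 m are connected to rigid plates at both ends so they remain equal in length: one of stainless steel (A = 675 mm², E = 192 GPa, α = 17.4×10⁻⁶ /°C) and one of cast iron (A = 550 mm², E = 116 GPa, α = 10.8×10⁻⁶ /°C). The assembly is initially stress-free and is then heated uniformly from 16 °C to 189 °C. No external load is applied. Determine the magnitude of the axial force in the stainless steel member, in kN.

The stainless steel has the larger α, so on heating it would change length more than the cast iron if both were free. The rigid plates force a common final length, so the stainless steel is put into compression and the cast iron into tension, with equal and opposite forces P (no external load).
Setting the final lengths equal and cancelling L: (α₁ − α₂)ΔT = P/(A₁E₁) + P/(A₂E₂).
|α₁ − α₂|·ΔT = 6.6×10⁻⁶ × 173 = 0.001142.
1/(A₁E₁) + 1/(A₂E₂) = 1/(675×192×10³) + 1/(550×116×10³) = 2.339×10⁻⁸ N⁻¹.
P = 0.001142 / 2.339×10⁻⁸ = 48820 N = 48.82 kN.

P ≈ 48.8 kN (compressive in the stainless steel)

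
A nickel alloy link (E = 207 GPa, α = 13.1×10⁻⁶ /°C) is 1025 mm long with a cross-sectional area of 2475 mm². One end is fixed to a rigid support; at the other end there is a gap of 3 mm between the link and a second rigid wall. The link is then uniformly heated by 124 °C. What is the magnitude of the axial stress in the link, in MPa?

σ ≈ 0 MPa

Unrestrained expansion: δ_free = αΔT L = 13.1×10⁻⁶ × 124 × 1025 = 1.665 mm.
This is smaller than the 3 mm clearance, so the link expands freely without reaching the stop — the stress is zero.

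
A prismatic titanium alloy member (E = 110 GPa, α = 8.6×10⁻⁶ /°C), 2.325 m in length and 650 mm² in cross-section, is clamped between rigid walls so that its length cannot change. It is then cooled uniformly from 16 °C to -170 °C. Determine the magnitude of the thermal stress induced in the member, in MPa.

Because both ends are immovable the net strain is zero, and the suppressed thermal strain is αΔT = 8.6×10⁻⁶ × 186 = 1599.6×10⁻⁶.
σ = EαΔT = 110×10³ × 8.6×10⁻⁶ × 186 = 176 MPa (tensile; the member is trying to contract).

σ ≈ 176 MPa (tensile)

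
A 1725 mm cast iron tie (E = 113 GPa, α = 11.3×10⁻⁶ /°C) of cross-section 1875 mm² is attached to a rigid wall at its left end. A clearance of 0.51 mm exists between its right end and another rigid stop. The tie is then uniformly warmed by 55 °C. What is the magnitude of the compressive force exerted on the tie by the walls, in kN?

Free thermal elongation = αΔT L = 11.3×10⁻⁶ × 55 × 1725 = 1.072 mm.
The gap closes (δ_free > 0.51 mm) and the wall then resists a further 1.072 − 0.51 = 0.5621 mm of expansion.
That suppressed elongation corresponds to σ = E·Δ/L = 113×10³ × 0.5621/1725 = 36.82 MPa.
P = σA = 36.82 × 1875 = 69.04 kN.

P ≈ 69 kN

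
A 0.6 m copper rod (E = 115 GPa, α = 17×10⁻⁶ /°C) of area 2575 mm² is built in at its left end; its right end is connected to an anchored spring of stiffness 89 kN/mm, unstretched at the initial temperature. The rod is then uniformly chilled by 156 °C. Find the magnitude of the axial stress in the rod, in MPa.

σ ≈ 46.6 MPa (tensile)

The unrestrained thermal change is αΔT L = 17×10⁻⁶ × 156 × 600 = 1.591 mm.
With a force P in the spring, the elastic change of the rod is PL/(AE) and that of the spring is P/k; compatibility requires their sum to equal δ_free.
P [ L/(AE) + 1/k ] = δ_free → P [ 600/(2575×115×10³) + 1/(89×10³) ] = 1.591.
P = 1.591 / 1.326×10⁻⁵ = 120000 N.
σ = P/A = 120000/2575 = 46.59 MPa.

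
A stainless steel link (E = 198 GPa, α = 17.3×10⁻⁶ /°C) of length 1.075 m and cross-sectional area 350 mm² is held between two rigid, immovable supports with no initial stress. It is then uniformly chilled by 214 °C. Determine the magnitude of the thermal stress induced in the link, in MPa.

With length fixed, the mechanical strain must cancel the thermal strain αΔT = 17.3×10⁻⁶ × 214 = 3702.2×10⁻⁶.
Hence σ = E·αΔT = 198×10³ × 3702.2×10⁻⁶ = 733 MPa, tensile.

σ ≈ 733 MPa (tensile)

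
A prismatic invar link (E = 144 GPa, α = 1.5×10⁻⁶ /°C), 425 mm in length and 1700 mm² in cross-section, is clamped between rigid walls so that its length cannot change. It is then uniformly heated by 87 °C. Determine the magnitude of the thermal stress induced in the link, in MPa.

σ ≈ 18.8 MPa (compressive)

The supports are rigid, so the total axial strain is zero. The restrained thermal strain is ε = αΔT = 1.5×10⁻⁶ × 87 = 130.5×10⁻⁶.
Hence σ = E·αΔT = 144×10³ × 130.5×10⁻⁶ = 18.79 MPa, compressive.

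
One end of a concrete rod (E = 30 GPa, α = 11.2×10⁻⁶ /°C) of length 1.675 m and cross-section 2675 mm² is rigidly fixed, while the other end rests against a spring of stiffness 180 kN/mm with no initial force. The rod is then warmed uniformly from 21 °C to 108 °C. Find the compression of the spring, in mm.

If the spring were absent the rod would lengthen by αΔT L = 11.2×10⁻⁶ × 87 × 1675 = 1.632 mm.
Let P be the compressive force at the spring. The rod shortens elastically by PL/(AE) and the spring compresses by P/k; together these equal δ_free.
So P = δ_free / [L/(AE) + 1/k] = 1.632 / [ 1675/(2675×30×10³) + 1/(180×10³) ].
P = 1.632 / 2.643×10⁻⁵ = 61760 N.
Spring compression = P/k = 61760/(180×10³) = 0.3431 mm.

δ ≈ 0.343 mm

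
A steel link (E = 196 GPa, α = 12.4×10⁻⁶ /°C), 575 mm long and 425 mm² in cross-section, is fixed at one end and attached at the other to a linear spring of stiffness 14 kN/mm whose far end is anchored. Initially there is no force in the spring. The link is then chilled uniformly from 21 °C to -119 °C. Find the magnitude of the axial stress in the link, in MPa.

σ ≈ 30 MPa (tensile)

If the spring were absent the link would shorten by αΔT L = 12.4×10⁻⁶ × 140 × 575 = 0.9982 mm.
With a force P in the spring, the elastic change of the link is PL/(AE) and that of the spring is P/k; compatibility requires their sum to equal δ_free.
P [ L/(AE) + 1/k ] = δ_free → P [ 575/(425×196×10³) + 1/(14×10³) ] = 0.9982.
P = 0.9982 / 7.833×10⁻⁵ = 12740 N.
σ = P/A = 12740/425 = 29.98 MPa.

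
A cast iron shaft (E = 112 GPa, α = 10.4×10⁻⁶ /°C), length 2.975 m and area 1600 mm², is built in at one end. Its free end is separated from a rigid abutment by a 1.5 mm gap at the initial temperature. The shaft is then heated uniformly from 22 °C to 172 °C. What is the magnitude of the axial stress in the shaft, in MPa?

σ ≈ 118 MPa (compressive)

Free thermal elongation = αΔT L = 10.4×10⁻⁶ × 150 × 2975 = 4.641 mm.
This exceeds the 1.5 mm gap, so the wall pushes back. The portion of expansion that must be recovered elastically is δ_free − gap = 4.641 − 1.5 = 3.141 mm.
So σ = E(δ_free − g)/L = 112×10³ × 3.141/2975 = 118.2 MPa.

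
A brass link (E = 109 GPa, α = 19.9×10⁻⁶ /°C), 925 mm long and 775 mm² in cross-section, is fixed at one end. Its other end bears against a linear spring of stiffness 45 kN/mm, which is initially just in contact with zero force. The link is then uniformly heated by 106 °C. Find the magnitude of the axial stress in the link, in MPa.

The unrestrained thermal change is αΔT L = 19.9×10⁻⁶ × 106 × 925 = 1.951 mm.
Let P be the compressive force at the spring. The link shortens elastically by PL/(AE) and the spring compresses by P/k; together these equal δ_free.
So P = δ_free / [L/(AE) + 1/k] = 1.951 / [ 925/(775×109×10³) + 1/(45×10³) ].
P = 1.951 / 3.317×10⁻⁵ = 58820 N.
σ = P/A = 58820/775 = 75.9 MPa.

σ ≈ 75.9 MPa (compressive)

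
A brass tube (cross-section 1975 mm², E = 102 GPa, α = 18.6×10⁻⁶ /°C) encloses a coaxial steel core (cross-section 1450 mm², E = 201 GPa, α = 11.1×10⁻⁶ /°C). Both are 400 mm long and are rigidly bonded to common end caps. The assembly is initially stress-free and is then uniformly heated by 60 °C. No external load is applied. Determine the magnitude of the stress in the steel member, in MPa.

The brass has the larger α, so on heating it would change length more than the steel if both were free. The rigid plates force a common final length, so the brass is put into compression and the steel into tension, with equal and opposite forces P (no external load).
Compatibility of the two members (thermal + elastic change equal): (α₁ − α₂)ΔT = P·[1/(A₁E₁) + 1/(A₂E₂)].
|α₁ − α₂|·ΔT = 7.5×10⁻⁶ × 60 = 0.00045.
1/(A₁E₁) + 1/(A₂E₂) = 1/(1975×102×10³) + 1/(1450×201×10³) = 8.395×10⁻⁹ N⁻¹.
P = 0.00045 / 8.395×10⁻⁹ = 53600 N = 53.6 kN.
σ_{steel} = P/A₂ = 53600/1450 = 36.97 MPa, tensile.

σ ≈ 37 MPa (tensile)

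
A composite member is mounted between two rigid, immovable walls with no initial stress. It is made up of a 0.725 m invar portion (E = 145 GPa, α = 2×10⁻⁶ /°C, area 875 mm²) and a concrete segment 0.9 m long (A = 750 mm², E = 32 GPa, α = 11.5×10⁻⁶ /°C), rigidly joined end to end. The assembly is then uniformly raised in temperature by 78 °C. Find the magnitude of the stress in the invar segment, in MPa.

With the walls removed the bar would change length by δ_free = Σ αᵢΔT Lᵢ = 2×10⁻⁶×78×725 + 11.5×10⁻⁶×78×900 = 0.9204 mm.
The walls prevent any net length change, so an axial force P (same in every segment) develops. Compatibility: P · Σ Lᵢ/(AᵢEᵢ) = δ_free.
The series flexibility is Σ Lᵢ/(AᵢEᵢ) = 725/(875×145×10³) + 900/(750×32×10³) = 4.321×10⁻⁵ mm/N.
P = 0.9204 / 4.321×10⁻⁵ = 21300 N = 21.3 kN, compressive.
σ_{invar} = P / A = 21300 / 875 = 24.34 MPa.

σ ≈ 24.3 MPa (compressive)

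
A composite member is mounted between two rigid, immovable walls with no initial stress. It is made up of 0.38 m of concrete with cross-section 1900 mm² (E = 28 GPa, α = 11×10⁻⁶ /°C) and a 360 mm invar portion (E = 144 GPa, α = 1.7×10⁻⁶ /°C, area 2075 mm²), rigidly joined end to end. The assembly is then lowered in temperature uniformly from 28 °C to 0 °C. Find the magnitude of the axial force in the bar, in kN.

P ≈ 16.1 kN (tensile)

With the walls removed the bar would change length by δ_free = Σ αᵢΔT Lᵢ = 11×10⁻⁶×28×380 + 1.7×10⁻⁶×28×360 = 0.1342 mm.
The rigid supports impose zero overall length change; the single axial force P common to all segments must satisfy P Σ Lᵢ/(AᵢEᵢ) = δ_free.
Σ Lᵢ/(AᵢEᵢ) = 380/(1900×28×10³) + 360/(2075×144×10³) = 8.348×10⁻⁶ mm/N.
So P = 0.1342 / 8.348×10⁻⁶ = 16.07 kN, tensile.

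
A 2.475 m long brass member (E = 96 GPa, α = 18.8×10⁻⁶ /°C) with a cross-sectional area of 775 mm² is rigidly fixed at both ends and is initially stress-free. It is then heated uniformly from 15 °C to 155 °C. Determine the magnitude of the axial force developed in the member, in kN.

P ≈ 196 kN (compressive)

With zero net strain, σ = E·αΔT = 96 GPa × 18.8×10⁻⁶ × 140 = 252.7 MPa.
Axial force P = σA = 252.7 × 775 = 195800 N = 195.8 kN, compressive.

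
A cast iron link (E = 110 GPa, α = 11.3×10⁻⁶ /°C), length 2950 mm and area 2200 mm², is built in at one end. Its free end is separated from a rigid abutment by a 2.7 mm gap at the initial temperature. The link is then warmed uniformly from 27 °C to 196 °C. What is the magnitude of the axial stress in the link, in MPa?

If the wall were absent the link would grow by αΔT L = 11.3×10⁻⁶ × 169 × 2950 = 5.634 mm.
The gap closes (δ_free > 2.7 mm) and the wall then resists a further 5.634 − 2.7 = 2.934 mm of expansion.
So σ = E(δ_free − g)/L = 110×10³ × 2.934/2950 = 109.4 MPa.

σ ≈ 109 MPa (compressive)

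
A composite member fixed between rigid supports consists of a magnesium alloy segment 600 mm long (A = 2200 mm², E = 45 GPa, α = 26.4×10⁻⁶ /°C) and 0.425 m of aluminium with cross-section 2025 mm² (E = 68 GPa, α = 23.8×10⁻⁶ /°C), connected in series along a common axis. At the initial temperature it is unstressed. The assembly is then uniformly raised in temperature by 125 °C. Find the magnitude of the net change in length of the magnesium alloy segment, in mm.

|ΔL| ≈ 0.17 mm

Free thermal expansion of the whole bar: Σ αᵢΔT Lᵢ = 26.4×10⁻⁶×125×600 + 23.8×10⁻⁶×125×425 = 3.244 mm.
Since the ends are fixed, an axial force P builds up, equal in every segment, with P · Σ Lᵢ/(AᵢEᵢ) = δ_free.
Σ Lᵢ/(AᵢEᵢ) = 600/(2200×45×10³) + 425/(2025×68×10³) = 9.147×10⁻⁶ mm/N.
P = 3.244 / 9.147×10⁻⁶ = 354700 N = 354.7 kN, compressive.
For the magnesium alloy segment, free thermal change = 26.4×10⁻⁶×125×600 = 1.98 mm and elastic change from P = 354700×600/(2200×45×10³) = 2.15 mm; these oppose, so the net change is 0.17 mm (segment shortens).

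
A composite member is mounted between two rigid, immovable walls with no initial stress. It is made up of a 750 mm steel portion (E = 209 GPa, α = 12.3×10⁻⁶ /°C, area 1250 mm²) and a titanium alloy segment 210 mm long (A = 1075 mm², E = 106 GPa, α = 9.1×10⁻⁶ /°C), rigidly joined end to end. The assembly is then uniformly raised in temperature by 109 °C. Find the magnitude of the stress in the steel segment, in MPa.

σ ≈ 206 MPa (compressive)

Free thermal expansion of the whole bar: Σ αᵢΔT Lᵢ = 12.3×10⁻⁶×109×750 + 9.1×10⁻⁶×109×210 = 1.214 mm.
Since the ends are fixed, an axial force P builds up, equal in every segment, with P · Σ Lᵢ/(AᵢEᵢ) = δ_free.
Σ Lᵢ/(AᵢEᵢ) = 750/(1250×209×10³) + 210/(1075×106×10³) = 4.714×10⁻⁶ mm/N.
P = 1.214 / 4.714×10⁻⁶ = 257500 N = 257.5 kN, compressive.
σ_{steel} = P / A = 257500 / 1250 = 206 MPa.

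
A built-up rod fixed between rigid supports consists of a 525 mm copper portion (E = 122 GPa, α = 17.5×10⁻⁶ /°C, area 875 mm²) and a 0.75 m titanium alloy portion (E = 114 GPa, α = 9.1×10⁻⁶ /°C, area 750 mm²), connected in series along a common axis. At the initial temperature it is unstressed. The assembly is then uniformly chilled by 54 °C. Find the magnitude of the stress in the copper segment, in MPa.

σ ≈ 72.2 MPa (tensile)

With the walls removed the bar would change length by δ_free = Σ αᵢΔT Lᵢ = 17.5×10⁻⁶×54×525 + 9.1×10⁻⁶×54×750 = 0.8647 mm.
Since the ends are fixed, an axial force P builds up, equal in every segment, with P · Σ Lᵢ/(AᵢEᵢ) = δ_free.
The series flexibility is Σ Lᵢ/(AᵢEᵢ) = 525/(875×122×10³) + 750/(750×114×10³) = 1.369×10⁻⁵ mm/N.
Hence P = δ_free / Σ(L/AE) = 0.8647/1.369×10⁻⁵ = 63.16 kN (tensile).
σ_{copper} = P / A = 63160 / 875 = 72.18 MPa.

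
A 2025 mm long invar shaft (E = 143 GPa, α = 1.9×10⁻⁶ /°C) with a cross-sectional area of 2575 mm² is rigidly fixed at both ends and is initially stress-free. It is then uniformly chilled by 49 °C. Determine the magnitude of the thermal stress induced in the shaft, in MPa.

The supports are rigid, so the total axial strain is zero. The restrained thermal strain is ε = αΔT = 1.9×10⁻⁶ × 49 = 93.1×10⁻⁶.
The stress required to suppress this strain is σ = Eε = 143×10³ × 93.1×10⁻⁶ = 13.31 MPa, tensile since the shaft is trying to contract.

σ ≈ 13.3 MPa (tensile)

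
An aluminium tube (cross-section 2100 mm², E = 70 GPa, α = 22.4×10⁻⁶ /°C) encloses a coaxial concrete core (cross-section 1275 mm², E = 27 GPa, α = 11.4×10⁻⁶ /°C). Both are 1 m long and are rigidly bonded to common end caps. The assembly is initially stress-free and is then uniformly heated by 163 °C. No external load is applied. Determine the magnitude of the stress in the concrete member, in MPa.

The aluminium has the larger α, so on heating it would change length more than the concrete if both were free. The rigid plates force a common final length, so the aluminium is put into compression and the concrete into tension, with equal and opposite forces P (no external load).
Compatibility of the two members (thermal + elastic change equal): (α₁ − α₂)ΔT = P·[1/(A₁E₁) + 1/(A₂E₂)].
|α₁ − α₂|·ΔT = 11×10⁻⁶ × 163 = 0.001793.
1/(A₁E₁) + 1/(A₂E₂) = 1/(2100×70×10³) + 1/(1275×27×10³) = 3.585×10⁻⁸ N⁻¹.
So P = 0.001793 / 3.585×10⁻⁸ = 50.01 kN.
σ_{concrete} = P/A₂ = 50010/1275 = 39.23 MPa, tensile.

σ ≈ 39.2 MPa (tensile)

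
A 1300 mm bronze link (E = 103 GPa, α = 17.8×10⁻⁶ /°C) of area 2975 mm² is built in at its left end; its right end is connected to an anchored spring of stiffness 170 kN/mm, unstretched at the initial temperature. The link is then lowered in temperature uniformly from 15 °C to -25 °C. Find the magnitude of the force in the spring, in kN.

P ≈ 91.4 kN

Free thermal contraction: δ_free = αΔT L = 17.8×10⁻⁶ × 40 × 1300 = 0.9256 mm.
With a force P in the spring, the elastic change of the link is PL/(AE) and that of the spring is P/k; compatibility requires their sum to equal δ_free.
P [ L/(AE) + 1/k ] = δ_free → P [ 1300/(2975×103×10³) + 1/(170×10³) ] = 0.9256.
P = 0.9256 / 1.012×10⁻⁵ = 91420 N.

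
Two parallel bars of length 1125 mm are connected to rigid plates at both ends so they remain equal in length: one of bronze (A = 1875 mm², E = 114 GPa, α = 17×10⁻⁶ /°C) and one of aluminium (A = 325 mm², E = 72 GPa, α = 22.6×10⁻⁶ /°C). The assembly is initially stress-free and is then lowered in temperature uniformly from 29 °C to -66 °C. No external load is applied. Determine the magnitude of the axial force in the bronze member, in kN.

Equilibrium of a rigid end plate with no external load gives equal and opposite internal forces ±P in the two members. Since α_{aluminium} > α_{bronze}, cooling drives the aluminium into tension and the bronze into compression.
Equating the net (thermal + elastic) strains gives |α₁ − α₂|·ΔT = P·[1/(A₁E₁) + 1/(A₂E₂)].
|α₁ − α₂|·ΔT = 5.6×10⁻⁶ × 95 = 0.000532.
1/(A₁E₁) + 1/(A₂E₂) = 1/(1875×114×10³) + 1/(325×72×10³) = 4.741×10⁻⁸ N⁻¹.
P = 0.000532 / 4.741×10⁻⁸ = 11220 N = 11.22 kN.

P ≈ 11.2 kN (compressive in the bronze)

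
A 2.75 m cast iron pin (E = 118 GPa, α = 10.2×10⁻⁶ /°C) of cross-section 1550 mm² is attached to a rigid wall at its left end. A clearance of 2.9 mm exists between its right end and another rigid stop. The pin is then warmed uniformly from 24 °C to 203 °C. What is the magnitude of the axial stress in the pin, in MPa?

Free thermal elongation = αΔT L = 10.2×10⁻⁶ × 179 × 2750 = 5.021 mm.
After closing the 2.9 mm clearance, 5.021 − 2.9 = 2.121 mm of expansion remains to be suppressed by the wall.
So σ = E(δ_free − g)/L = 118×10³ × 2.121/2750 = 91.01 MPa.

σ ≈ 91 MPa (compressive)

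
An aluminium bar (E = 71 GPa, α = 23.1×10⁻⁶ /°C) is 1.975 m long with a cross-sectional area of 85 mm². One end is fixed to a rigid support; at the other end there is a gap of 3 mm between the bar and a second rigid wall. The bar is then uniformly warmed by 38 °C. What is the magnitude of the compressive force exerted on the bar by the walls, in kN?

P ≈ 0 kN

If the wall were absent the bar would grow by αΔT L = 23.1×10⁻⁶ × 38 × 1975 = 1.734 mm.
This is smaller than the 3 mm clearance, so the bar expands freely without reaching the stop — the stress is zero.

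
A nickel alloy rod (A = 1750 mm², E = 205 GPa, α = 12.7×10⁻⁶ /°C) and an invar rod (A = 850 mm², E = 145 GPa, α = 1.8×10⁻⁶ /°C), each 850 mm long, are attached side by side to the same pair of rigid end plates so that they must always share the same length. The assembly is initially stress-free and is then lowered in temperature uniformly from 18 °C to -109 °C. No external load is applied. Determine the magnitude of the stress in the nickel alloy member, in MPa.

Both members must finish at the same length. With the larger α, the nickel alloy tends to over-contract; the plates restrain it, putting the nickel alloy in tension and the invar in compression. With no external load the two internal forces are equal and opposite, magnitude P.
Equating the net (thermal + elastic) strains gives |α₁ − α₂|·ΔT = P·[1/(A₁E₁) + 1/(A₂E₂)].
|α₁ − α₂|·ΔT = 10.9×10⁻⁶ × 127 = 0.001384.
1/(A₁E₁) + 1/(A₂E₂) = 1/(1750×205×10³) + 1/(850×145×10³) = 1.09×10⁻⁸ N⁻¹.
So P = 0.001384 / 1.09×10⁻⁸ = 127 kN.
σ_{nickel alloy} = P/A₁ = 127000/1750 = 72.56 MPa, tensile.

σ ≈ 72.6 MPa (tensile)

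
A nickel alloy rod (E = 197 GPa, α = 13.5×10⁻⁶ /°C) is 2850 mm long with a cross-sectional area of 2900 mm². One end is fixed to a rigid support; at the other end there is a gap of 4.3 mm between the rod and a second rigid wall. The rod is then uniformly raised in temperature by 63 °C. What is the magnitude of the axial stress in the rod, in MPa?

Free thermal elongation = αΔT L = 13.5×10⁻⁶ × 63 × 2850 = 2.424 mm.
This is smaller than the 4.3 mm clearance, so the rod expands freely without reaching the stop — the stress is zero.

σ ≈ 0 MPa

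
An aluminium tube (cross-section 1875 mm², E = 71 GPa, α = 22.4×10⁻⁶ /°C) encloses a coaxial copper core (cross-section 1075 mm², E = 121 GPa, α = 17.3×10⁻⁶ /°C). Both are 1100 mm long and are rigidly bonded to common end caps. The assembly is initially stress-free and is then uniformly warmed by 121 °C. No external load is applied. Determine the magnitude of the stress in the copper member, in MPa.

Equilibrium of a rigid end plate with no external load gives equal and opposite internal forces ±P in the two members. Since α_{aluminium} > α_{copper}, heating drives the aluminium into compression and the copper into tension.
Setting the final lengths equal and cancelling L: (α₁ − α₂)ΔT = P/(A₁E₁) + P/(A₂E₂).
|α₁ − α₂|·ΔT = 5.1×10⁻⁶ × 121 = 0.0006171.
1/(A₁E₁) + 1/(A₂E₂) = 1/(1875×71×10³) + 1/(1075×121×10³) = 1.52×10⁻⁸ N⁻¹.
P = 0.0006171 / 1.52×10⁻⁸ = 40600 N = 40.6 kN.
σ_{copper} = P/A₂ = 40600/1075 = 37.77 MPa, tensile.

σ ≈ 37.8 MPa (tensile)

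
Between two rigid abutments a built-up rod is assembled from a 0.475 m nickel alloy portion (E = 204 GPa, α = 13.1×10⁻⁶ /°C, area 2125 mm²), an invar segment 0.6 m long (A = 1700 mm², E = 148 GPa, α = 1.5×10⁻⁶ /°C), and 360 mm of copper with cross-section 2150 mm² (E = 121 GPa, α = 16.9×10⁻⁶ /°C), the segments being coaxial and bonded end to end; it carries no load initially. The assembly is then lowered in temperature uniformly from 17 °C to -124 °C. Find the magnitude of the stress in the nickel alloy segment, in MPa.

σ ≈ 180 MPa (tensile)

Free thermal contraction of the whole bar: Σ αᵢΔT Lᵢ = 13.1×10⁻⁶×141×475 + 1.5×10⁻⁶×141×600 + 16.9×10⁻⁶×141×360 = 1.862 mm.
Since the ends are fixed, an axial force P builds up, equal in every segment, with P · Σ Lᵢ/(AᵢEᵢ) = δ_free.
Σ Lᵢ/(AᵢEᵢ) = 475/(2125×204×10³) + 600/(1700×148×10³) + 360/(2150×121×10³) = 4.864×10⁻⁶ mm/N.
P = 1.862 / 4.864×10⁻⁶ = 382800 N = 382.8 kN, tensile.
σ_{nickel alloy} = P / A = 382800 / 2125 = 180.1 MPa.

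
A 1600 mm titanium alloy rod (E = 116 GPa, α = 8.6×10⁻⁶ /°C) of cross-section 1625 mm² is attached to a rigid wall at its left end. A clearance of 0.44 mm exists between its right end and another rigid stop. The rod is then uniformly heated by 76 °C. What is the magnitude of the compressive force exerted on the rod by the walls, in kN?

Unrestrained expansion: δ_free = αΔT L = 8.6×10⁻⁶ × 76 × 1600 = 1.046 mm.
The gap closes (δ_free > 0.44 mm) and the wall then resists a further 1.046 − 0.44 = 0.6058 mm of expansion.
Compatibility: PL/(AE) = 0.6058 mm, so σ = P/A = E × (0.6058/1600) = 43.92 MPa.
Force on the wall = σA = 43.92 × 1625 mm² = 71.37 kN.

P ≈ 71.4 kN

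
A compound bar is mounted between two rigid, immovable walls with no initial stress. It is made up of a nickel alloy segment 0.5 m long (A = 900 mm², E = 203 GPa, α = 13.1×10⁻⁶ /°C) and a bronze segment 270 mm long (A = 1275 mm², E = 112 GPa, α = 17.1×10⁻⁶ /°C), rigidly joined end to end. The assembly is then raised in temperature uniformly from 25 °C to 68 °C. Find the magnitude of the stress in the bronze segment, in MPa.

σ ≈ 81.4 MPa (compressive)

If the supports were absent, the total length change would be Σ αᵢΔT Lᵢ = 13.1×10⁻⁶×43×500 + 17.1×10⁻⁶×43×270 = 0.4802 mm.
The rigid supports impose zero overall length change; the single axial force P common to all segments must satisfy P Σ Lᵢ/(AᵢEᵢ) = δ_free.
Σ Lᵢ/(AᵢEᵢ) = 500/(900×203×10³) + 270/(1275×112×10³) = 4.627×10⁻⁶ mm/N.
P = 0.4802 / 4.627×10⁻⁶ = 103800 N = 103.8 kN, compressive.
σ_{bronze} = P / A = 103800 / 1275 = 81.39 MPa.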